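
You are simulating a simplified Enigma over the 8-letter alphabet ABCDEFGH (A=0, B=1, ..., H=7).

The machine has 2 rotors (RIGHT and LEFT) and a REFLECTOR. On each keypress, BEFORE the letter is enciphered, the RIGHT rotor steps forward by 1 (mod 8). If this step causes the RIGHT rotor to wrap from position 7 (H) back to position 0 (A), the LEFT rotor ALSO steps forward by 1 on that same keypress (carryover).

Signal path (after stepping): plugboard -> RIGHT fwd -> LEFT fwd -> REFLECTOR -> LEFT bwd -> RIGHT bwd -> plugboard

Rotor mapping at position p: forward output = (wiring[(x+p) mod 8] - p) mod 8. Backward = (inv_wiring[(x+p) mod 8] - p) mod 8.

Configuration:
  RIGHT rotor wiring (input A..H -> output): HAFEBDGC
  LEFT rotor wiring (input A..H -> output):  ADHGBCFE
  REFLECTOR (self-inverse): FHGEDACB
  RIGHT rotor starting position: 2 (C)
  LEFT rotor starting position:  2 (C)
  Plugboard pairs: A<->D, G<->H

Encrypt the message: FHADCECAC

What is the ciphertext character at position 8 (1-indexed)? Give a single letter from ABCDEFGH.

Char 1 ('F'): step: R->3, L=2; F->plug->F->R->E->L->D->refl->E->L'->B->R'->A->plug->D
Char 2 ('H'): step: R->4, L=2; H->plug->G->R->B->L->E->refl->D->L'->E->R'->F->plug->F
Char 3 ('A'): step: R->5, L=2; A->plug->D->R->C->L->H->refl->B->L'->H->R'->G->plug->H
Char 4 ('D'): step: R->6, L=2; D->plug->A->R->A->L->F->refl->A->L'->D->R'->G->plug->H
Char 5 ('C'): step: R->7, L=2; C->plug->C->R->B->L->E->refl->D->L'->E->R'->G->plug->H
Char 6 ('E'): step: R->0, L->3 (L advanced); E->plug->E->R->B->L->G->refl->C->L'->D->R'->F->plug->F
Char 7 ('C'): step: R->1, L=3; C->plug->C->R->D->L->C->refl->G->L'->B->R'->G->plug->H
Char 8 ('A'): step: R->2, L=3; A->plug->D->R->B->L->G->refl->C->L'->D->R'->A->plug->D

D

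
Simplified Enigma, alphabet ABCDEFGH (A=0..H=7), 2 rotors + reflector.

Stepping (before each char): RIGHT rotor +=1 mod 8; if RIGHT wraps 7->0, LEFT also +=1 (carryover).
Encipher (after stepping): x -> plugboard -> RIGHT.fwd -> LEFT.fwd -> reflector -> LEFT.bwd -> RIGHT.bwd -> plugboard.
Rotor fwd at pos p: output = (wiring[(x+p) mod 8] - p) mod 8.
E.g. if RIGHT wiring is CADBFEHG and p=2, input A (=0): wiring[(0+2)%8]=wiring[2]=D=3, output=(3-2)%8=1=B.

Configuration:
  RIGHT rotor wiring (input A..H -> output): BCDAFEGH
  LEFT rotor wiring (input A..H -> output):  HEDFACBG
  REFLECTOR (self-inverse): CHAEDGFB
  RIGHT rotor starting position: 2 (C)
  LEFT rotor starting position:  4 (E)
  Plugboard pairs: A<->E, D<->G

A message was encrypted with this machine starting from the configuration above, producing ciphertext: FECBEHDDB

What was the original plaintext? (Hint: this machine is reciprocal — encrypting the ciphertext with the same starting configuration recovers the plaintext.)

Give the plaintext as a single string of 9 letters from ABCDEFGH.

Answer: DCBFGEAEA

Derivation:
Char 1 ('F'): step: R->3, L=4; F->plug->F->R->G->L->H->refl->B->L'->H->R'->G->plug->D
Char 2 ('E'): step: R->4, L=4; E->plug->A->R->B->L->G->refl->F->L'->C->R'->C->plug->C
Char 3 ('C'): step: R->5, L=4; C->plug->C->R->C->L->F->refl->G->L'->B->R'->B->plug->B
Char 4 ('B'): step: R->6, L=4; B->plug->B->R->B->L->G->refl->F->L'->C->R'->F->plug->F
Char 5 ('E'): step: R->7, L=4; E->plug->A->R->A->L->E->refl->D->L'->E->R'->D->plug->G
Char 6 ('H'): step: R->0, L->5 (L advanced); H->plug->H->R->H->L->D->refl->E->L'->B->R'->A->plug->E
Char 7 ('D'): step: R->1, L=5; D->plug->G->R->G->L->A->refl->C->L'->D->R'->E->plug->A
Char 8 ('D'): step: R->2, L=5; D->plug->G->R->H->L->D->refl->E->L'->B->R'->A->plug->E
Char 9 ('B'): step: R->3, L=5; B->plug->B->R->C->L->B->refl->H->L'->E->R'->E->plug->A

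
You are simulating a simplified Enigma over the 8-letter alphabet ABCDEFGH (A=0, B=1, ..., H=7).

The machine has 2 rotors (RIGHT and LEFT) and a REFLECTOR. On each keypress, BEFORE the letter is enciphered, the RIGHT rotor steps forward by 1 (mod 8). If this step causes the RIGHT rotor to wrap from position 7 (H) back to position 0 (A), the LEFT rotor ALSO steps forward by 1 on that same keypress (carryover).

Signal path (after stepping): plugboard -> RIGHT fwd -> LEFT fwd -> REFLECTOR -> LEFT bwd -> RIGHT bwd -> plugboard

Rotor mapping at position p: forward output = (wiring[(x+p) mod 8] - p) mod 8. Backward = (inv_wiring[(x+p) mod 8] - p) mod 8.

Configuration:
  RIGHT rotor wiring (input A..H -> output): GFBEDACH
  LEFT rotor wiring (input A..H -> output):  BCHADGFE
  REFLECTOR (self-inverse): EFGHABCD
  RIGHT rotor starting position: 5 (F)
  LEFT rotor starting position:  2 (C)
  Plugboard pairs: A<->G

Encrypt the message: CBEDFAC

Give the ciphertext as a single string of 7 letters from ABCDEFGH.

Char 1 ('C'): step: R->6, L=2; C->plug->C->R->A->L->F->refl->B->L'->C->R'->H->plug->H
Char 2 ('B'): step: R->7, L=2; B->plug->B->R->H->L->A->refl->E->L'->D->R'->H->plug->H
Char 3 ('E'): step: R->0, L->3 (L advanced); E->plug->E->R->D->L->C->refl->G->L'->F->R'->B->plug->B
Char 4 ('D'): step: R->1, L=3; D->plug->D->R->C->L->D->refl->H->L'->G->R'->G->plug->A
Char 5 ('F'): step: R->2, L=3; F->plug->F->R->F->L->G->refl->C->L'->D->R'->H->plug->H
Char 6 ('A'): step: R->3, L=3; A->plug->G->R->C->L->D->refl->H->L'->G->R'->H->plug->H
Char 7 ('C'): step: R->4, L=3; C->plug->C->R->G->L->H->refl->D->L'->C->R'->E->plug->E

Answer: HHBAHHE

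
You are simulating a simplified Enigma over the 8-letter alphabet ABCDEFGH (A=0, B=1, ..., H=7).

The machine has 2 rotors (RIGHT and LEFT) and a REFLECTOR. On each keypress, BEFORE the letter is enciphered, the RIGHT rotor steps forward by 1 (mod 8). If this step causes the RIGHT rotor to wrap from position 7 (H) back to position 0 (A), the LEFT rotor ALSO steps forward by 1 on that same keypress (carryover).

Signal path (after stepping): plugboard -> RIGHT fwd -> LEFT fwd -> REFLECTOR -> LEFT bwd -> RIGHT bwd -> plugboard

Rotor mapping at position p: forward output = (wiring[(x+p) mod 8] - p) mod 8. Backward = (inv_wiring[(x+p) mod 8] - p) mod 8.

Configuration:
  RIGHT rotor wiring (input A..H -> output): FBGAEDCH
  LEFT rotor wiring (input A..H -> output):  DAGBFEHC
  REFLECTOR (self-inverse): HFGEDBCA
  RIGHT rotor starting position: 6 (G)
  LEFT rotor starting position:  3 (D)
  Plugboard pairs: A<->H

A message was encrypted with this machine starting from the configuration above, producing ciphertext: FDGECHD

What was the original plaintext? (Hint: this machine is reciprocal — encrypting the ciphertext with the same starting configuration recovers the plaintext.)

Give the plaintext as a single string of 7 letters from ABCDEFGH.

Char 1 ('F'): step: R->7, L=3; F->plug->F->R->F->L->A->refl->H->L'->E->R'->G->plug->G
Char 2 ('D'): step: R->0, L->4 (L advanced); D->plug->D->R->A->L->B->refl->F->L'->H->R'->H->plug->A
Char 3 ('G'): step: R->1, L=4; G->plug->G->R->G->L->C->refl->G->L'->D->R'->D->plug->D
Char 4 ('E'): step: R->2, L=4; E->plug->E->R->A->L->B->refl->F->L'->H->R'->H->plug->A
Char 5 ('C'): step: R->3, L=4; C->plug->C->R->A->L->B->refl->F->L'->H->R'->D->plug->D
Char 6 ('H'): step: R->4, L=4; H->plug->A->R->A->L->B->refl->F->L'->H->R'->B->plug->B
Char 7 ('D'): step: R->5, L=4; D->plug->D->R->A->L->B->refl->F->L'->H->R'->H->plug->A

Answer: GADADBA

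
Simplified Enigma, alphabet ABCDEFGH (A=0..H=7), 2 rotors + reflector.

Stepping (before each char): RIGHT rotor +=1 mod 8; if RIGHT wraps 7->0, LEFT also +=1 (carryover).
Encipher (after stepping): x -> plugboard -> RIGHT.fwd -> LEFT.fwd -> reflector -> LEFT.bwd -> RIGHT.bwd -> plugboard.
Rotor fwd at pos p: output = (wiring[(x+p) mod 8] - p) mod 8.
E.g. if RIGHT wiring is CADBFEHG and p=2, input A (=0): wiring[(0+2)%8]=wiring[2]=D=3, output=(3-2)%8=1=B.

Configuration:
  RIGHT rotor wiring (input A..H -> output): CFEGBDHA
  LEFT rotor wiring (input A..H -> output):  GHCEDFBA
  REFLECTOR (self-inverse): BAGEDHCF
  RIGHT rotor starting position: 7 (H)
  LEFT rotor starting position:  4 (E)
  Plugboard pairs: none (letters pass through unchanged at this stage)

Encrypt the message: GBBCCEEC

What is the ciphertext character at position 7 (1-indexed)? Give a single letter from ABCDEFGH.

Char 1 ('G'): step: R->0, L->5 (L advanced); G->plug->G->R->H->L->G->refl->C->L'->E->R'->C->plug->C
Char 2 ('B'): step: R->1, L=5; B->plug->B->R->D->L->B->refl->A->L'->A->R'->D->plug->D
Char 3 ('B'): step: R->2, L=5; B->plug->B->R->E->L->C->refl->G->L'->H->R'->C->plug->C
Char 4 ('C'): step: R->3, L=5; C->plug->C->R->A->L->A->refl->B->L'->D->R'->A->plug->A
Char 5 ('C'): step: R->4, L=5; C->plug->C->R->D->L->B->refl->A->L'->A->R'->G->plug->G
Char 6 ('E'): step: R->5, L=5; E->plug->E->R->A->L->A->refl->B->L'->D->R'->C->plug->C
Char 7 ('E'): step: R->6, L=5; E->plug->E->R->G->L->H->refl->F->L'->F->R'->H->plug->H

H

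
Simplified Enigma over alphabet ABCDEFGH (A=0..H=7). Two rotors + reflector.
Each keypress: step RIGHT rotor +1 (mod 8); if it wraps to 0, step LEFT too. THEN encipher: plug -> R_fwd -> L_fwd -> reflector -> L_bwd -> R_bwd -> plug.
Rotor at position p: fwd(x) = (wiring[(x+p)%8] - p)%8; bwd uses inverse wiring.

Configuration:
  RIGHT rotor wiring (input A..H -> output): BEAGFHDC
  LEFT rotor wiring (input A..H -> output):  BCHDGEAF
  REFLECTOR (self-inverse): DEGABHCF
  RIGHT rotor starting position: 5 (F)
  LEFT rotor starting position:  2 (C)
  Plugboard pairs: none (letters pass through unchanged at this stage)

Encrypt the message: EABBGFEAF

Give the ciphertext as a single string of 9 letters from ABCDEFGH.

Answer: HHEFHAGEH

Derivation:
Char 1 ('E'): step: R->6, L=2; E->plug->E->R->C->L->E->refl->B->L'->B->R'->H->plug->H
Char 2 ('A'): step: R->7, L=2; A->plug->A->R->D->L->C->refl->G->L'->E->R'->H->plug->H
Char 3 ('B'): step: R->0, L->3 (L advanced); B->plug->B->R->E->L->C->refl->G->L'->F->R'->E->plug->E
Char 4 ('B'): step: R->1, L=3; B->plug->B->R->H->L->E->refl->B->L'->C->R'->F->plug->F
Char 5 ('G'): step: R->2, L=3; G->plug->G->R->H->L->E->refl->B->L'->C->R'->H->plug->H
Char 6 ('F'): step: R->3, L=3; F->plug->F->R->G->L->H->refl->F->L'->D->R'->A->plug->A
Char 7 ('E'): step: R->4, L=3; E->plug->E->R->F->L->G->refl->C->L'->E->R'->G->plug->G
Char 8 ('A'): step: R->5, L=3; A->plug->A->R->C->L->B->refl->E->L'->H->R'->E->plug->E
Char 9 ('F'): step: R->6, L=3; F->plug->F->R->A->L->A->refl->D->L'->B->R'->H->plug->H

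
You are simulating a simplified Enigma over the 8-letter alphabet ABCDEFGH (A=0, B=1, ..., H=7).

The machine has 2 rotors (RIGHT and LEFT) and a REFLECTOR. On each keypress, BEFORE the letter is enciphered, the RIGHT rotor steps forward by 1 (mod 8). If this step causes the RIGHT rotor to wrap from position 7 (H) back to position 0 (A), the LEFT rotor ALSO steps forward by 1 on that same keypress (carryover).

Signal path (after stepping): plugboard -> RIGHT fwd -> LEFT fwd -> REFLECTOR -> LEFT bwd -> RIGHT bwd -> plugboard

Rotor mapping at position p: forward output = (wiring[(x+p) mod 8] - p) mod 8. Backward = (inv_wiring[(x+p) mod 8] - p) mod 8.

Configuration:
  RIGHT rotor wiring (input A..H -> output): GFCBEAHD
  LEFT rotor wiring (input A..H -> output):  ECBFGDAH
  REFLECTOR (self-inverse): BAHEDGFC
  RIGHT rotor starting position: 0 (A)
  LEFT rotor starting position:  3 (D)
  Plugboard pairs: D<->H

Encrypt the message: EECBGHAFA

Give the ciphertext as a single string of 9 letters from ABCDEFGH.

Answer: HCGFHFGHE

Derivation:
Char 1 ('E'): step: R->1, L=3; E->plug->E->R->H->L->G->refl->F->L'->D->R'->D->plug->H
Char 2 ('E'): step: R->2, L=3; E->plug->E->R->F->L->B->refl->A->L'->C->R'->C->plug->C
Char 3 ('C'): step: R->3, L=3; C->plug->C->R->F->L->B->refl->A->L'->C->R'->G->plug->G
Char 4 ('B'): step: R->4, L=3; B->plug->B->R->E->L->E->refl->D->L'->B->R'->F->plug->F
Char 5 ('G'): step: R->5, L=3; G->plug->G->R->E->L->E->refl->D->L'->B->R'->D->plug->H
Char 6 ('H'): step: R->6, L=3; H->plug->D->R->H->L->G->refl->F->L'->D->R'->F->plug->F
Char 7 ('A'): step: R->7, L=3; A->plug->A->R->E->L->E->refl->D->L'->B->R'->G->plug->G
Char 8 ('F'): step: R->0, L->4 (L advanced); F->plug->F->R->A->L->C->refl->H->L'->B->R'->D->plug->H
Char 9 ('A'): step: R->1, L=4; A->plug->A->R->E->L->A->refl->B->L'->H->R'->E->plug->E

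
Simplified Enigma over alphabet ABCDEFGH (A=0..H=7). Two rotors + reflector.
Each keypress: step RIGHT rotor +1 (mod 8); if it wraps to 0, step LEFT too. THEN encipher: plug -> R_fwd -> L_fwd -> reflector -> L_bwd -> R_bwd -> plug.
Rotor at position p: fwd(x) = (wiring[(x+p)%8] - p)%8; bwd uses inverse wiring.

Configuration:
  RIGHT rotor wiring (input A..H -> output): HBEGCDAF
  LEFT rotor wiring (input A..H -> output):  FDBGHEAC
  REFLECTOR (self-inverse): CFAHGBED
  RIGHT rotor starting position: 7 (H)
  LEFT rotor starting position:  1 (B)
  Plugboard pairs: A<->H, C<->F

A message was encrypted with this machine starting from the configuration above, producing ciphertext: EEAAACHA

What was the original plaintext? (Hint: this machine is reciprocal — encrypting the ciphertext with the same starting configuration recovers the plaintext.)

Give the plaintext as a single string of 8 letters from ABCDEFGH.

Char 1 ('E'): step: R->0, L->2 (L advanced); E->plug->E->R->C->L->F->refl->B->L'->H->R'->A->plug->H
Char 2 ('E'): step: R->1, L=2; E->plug->E->R->C->L->F->refl->B->L'->H->R'->F->plug->C
Char 3 ('A'): step: R->2, L=2; A->plug->H->R->H->L->B->refl->F->L'->C->R'->A->plug->H
Char 4 ('A'): step: R->3, L=2; A->plug->H->R->B->L->E->refl->G->L'->E->R'->F->plug->C
Char 5 ('A'): step: R->4, L=2; A->plug->H->R->C->L->F->refl->B->L'->H->R'->B->plug->B
Char 6 ('C'): step: R->5, L=2; C->plug->F->R->H->L->B->refl->F->L'->C->R'->D->plug->D
Char 7 ('H'): step: R->6, L=2; H->plug->A->R->C->L->F->refl->B->L'->H->R'->B->plug->B
Char 8 ('A'): step: R->7, L=2; A->plug->H->R->B->L->E->refl->G->L'->E->R'->G->plug->G

Answer: HCHCBDBG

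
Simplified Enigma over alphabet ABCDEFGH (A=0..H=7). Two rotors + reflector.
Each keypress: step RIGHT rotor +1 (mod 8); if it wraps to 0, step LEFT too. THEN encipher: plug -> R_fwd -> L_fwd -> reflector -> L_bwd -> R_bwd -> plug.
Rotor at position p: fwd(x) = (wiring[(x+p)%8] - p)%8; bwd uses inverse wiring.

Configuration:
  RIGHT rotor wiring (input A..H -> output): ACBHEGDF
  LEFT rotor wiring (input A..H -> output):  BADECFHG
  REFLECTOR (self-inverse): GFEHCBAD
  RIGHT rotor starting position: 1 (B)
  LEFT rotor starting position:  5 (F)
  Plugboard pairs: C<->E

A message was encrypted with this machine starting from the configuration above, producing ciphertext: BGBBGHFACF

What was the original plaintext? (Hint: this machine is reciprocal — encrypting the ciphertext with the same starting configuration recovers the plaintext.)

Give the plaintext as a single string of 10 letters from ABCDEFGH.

Char 1 ('B'): step: R->2, L=5; B->plug->B->R->F->L->G->refl->A->L'->A->R'->H->plug->H
Char 2 ('G'): step: R->3, L=5; G->plug->G->R->H->L->F->refl->B->L'->C->R'->E->plug->C
Char 3 ('B'): step: R->4, L=5; B->plug->B->R->C->L->B->refl->F->L'->H->R'->C->plug->E
Char 4 ('B'): step: R->5, L=5; B->plug->B->R->G->L->H->refl->D->L'->E->R'->F->plug->F
Char 5 ('G'): step: R->6, L=5; G->plug->G->R->G->L->H->refl->D->L'->E->R'->D->plug->D
Char 6 ('H'): step: R->7, L=5; H->plug->H->R->E->L->D->refl->H->L'->G->R'->A->plug->A
Char 7 ('F'): step: R->0, L->6 (L advanced); F->plug->F->R->G->L->E->refl->C->L'->D->R'->G->plug->G
Char 8 ('A'): step: R->1, L=6; A->plug->A->R->B->L->A->refl->G->L'->F->R'->E->plug->C
Char 9 ('C'): step: R->2, L=6; C->plug->E->R->B->L->A->refl->G->L'->F->R'->B->plug->B
Char 10 ('F'): step: R->3, L=6; F->plug->F->R->F->L->G->refl->A->L'->B->R'->B->plug->B

Answer: HCEFDAGCBB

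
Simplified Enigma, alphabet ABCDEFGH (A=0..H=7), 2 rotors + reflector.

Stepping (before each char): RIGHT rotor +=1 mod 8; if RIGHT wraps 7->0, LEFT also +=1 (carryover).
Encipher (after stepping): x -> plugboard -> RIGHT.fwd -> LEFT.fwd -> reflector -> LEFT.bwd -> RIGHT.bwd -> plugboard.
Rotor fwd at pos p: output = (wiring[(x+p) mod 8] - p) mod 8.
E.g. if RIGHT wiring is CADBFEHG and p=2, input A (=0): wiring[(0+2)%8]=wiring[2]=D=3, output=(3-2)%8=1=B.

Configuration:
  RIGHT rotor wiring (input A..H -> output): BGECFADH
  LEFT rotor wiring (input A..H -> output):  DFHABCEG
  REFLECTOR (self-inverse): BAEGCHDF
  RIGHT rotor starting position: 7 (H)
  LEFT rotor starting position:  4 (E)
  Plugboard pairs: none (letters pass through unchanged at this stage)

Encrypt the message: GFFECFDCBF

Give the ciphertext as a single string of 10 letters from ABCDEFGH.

Char 1 ('G'): step: R->0, L->5 (L advanced); G->plug->G->R->D->L->G->refl->D->L'->G->R'->B->plug->B
Char 2 ('F'): step: R->1, L=5; F->plug->F->R->C->L->B->refl->A->L'->E->R'->D->plug->D
Char 3 ('F'): step: R->2, L=5; F->plug->F->R->F->L->C->refl->E->L'->H->R'->G->plug->G
Char 4 ('E'): step: R->3, L=5; E->plug->E->R->E->L->A->refl->B->L'->C->R'->B->plug->B
Char 5 ('C'): step: R->4, L=5; C->plug->C->R->H->L->E->refl->C->L'->F->R'->E->plug->E
Char 6 ('F'): step: R->5, L=5; F->plug->F->R->H->L->E->refl->C->L'->F->R'->G->plug->G
Char 7 ('D'): step: R->6, L=5; D->plug->D->R->A->L->F->refl->H->L'->B->R'->B->plug->B
Char 8 ('C'): step: R->7, L=5; C->plug->C->R->H->L->E->refl->C->L'->F->R'->D->plug->D
Char 9 ('B'): step: R->0, L->6 (L advanced); B->plug->B->R->G->L->D->refl->G->L'->A->R'->F->plug->F
Char 10 ('F'): step: R->1, L=6; F->plug->F->R->C->L->F->refl->H->L'->D->R'->B->plug->B

Answer: BDGBEGBDFB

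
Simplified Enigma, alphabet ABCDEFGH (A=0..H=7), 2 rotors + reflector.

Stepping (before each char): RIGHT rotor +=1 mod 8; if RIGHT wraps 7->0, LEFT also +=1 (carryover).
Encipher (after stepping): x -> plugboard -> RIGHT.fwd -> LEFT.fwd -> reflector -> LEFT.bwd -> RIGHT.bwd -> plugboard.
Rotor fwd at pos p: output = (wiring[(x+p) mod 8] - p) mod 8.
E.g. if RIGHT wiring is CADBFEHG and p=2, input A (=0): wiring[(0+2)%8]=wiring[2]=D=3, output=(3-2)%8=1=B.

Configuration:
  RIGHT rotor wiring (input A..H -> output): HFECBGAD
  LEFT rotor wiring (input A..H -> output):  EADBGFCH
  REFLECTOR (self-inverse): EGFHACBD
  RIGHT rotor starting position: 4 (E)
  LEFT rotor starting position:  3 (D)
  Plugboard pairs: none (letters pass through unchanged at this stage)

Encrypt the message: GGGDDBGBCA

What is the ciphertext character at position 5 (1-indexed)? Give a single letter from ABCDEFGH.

Char 1 ('G'): step: R->5, L=3; G->plug->G->R->F->L->B->refl->G->L'->A->R'->E->plug->E
Char 2 ('G'): step: R->6, L=3; G->plug->G->R->D->L->H->refl->D->L'->B->R'->C->plug->C
Char 3 ('G'): step: R->7, L=3; G->plug->G->R->H->L->A->refl->E->L'->E->R'->A->plug->A
Char 4 ('D'): step: R->0, L->4 (L advanced); D->plug->D->R->C->L->G->refl->B->L'->B->R'->E->plug->E
Char 5 ('D'): step: R->1, L=4; D->plug->D->R->A->L->C->refl->F->L'->H->R'->F->plug->F

F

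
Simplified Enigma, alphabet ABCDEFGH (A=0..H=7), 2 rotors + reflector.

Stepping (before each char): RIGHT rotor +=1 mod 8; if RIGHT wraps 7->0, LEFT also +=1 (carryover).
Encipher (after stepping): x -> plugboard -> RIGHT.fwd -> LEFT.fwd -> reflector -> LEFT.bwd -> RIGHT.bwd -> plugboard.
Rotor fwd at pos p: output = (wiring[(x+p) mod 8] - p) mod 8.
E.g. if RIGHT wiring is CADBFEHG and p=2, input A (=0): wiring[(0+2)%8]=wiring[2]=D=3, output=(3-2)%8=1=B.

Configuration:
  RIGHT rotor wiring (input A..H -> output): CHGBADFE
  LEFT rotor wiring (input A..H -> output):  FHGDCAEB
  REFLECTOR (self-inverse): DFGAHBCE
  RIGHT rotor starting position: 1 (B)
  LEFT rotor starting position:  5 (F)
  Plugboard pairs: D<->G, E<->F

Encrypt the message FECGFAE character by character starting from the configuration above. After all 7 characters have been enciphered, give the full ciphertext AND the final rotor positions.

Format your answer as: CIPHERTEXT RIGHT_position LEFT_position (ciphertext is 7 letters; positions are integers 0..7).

Char 1 ('F'): step: R->2, L=5; F->plug->E->R->D->L->A->refl->D->L'->A->R'->G->plug->D
Char 2 ('E'): step: R->3, L=5; E->plug->F->R->H->L->F->refl->B->L'->F->R'->B->plug->B
Char 3 ('C'): step: R->4, L=5; C->plug->C->R->B->L->H->refl->E->L'->C->R'->G->plug->D
Char 4 ('G'): step: R->5, L=5; G->plug->D->R->F->L->B->refl->F->L'->H->R'->C->plug->C
Char 5 ('F'): step: R->6, L=5; F->plug->E->R->A->L->D->refl->A->L'->D->R'->F->plug->E
Char 6 ('A'): step: R->7, L=5; A->plug->A->R->F->L->B->refl->F->L'->H->R'->D->plug->G
Char 7 ('E'): step: R->0, L->6 (L advanced); E->plug->F->R->D->L->B->refl->F->L'->F->R'->G->plug->D
Final: ciphertext=DBDCEGD, RIGHT=0, LEFT=6

Answer: DBDCEGD 0 6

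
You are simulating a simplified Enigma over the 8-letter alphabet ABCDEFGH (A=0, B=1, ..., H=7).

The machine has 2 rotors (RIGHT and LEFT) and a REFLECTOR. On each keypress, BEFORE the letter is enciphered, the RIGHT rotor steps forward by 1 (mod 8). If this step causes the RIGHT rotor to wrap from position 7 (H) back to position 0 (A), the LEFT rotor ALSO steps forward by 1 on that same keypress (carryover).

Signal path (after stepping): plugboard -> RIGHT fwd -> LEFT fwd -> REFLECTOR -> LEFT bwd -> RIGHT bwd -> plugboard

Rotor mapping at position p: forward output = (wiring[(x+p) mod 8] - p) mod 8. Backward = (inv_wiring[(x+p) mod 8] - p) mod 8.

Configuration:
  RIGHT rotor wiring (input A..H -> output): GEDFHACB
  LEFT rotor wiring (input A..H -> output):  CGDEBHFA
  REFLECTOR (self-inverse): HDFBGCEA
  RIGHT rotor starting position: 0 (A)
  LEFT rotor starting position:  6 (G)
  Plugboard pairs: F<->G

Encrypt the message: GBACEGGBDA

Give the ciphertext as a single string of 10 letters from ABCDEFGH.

Char 1 ('G'): step: R->1, L=6; G->plug->F->R->B->L->C->refl->F->L'->E->R'->C->plug->C
Char 2 ('B'): step: R->2, L=6; B->plug->B->R->D->L->A->refl->H->L'->A->R'->E->plug->E
Char 3 ('A'): step: R->3, L=6; A->plug->A->R->C->L->E->refl->G->L'->F->R'->C->plug->C
Char 4 ('C'): step: R->4, L=6; C->plug->C->R->G->L->D->refl->B->L'->H->R'->G->plug->F
Char 5 ('E'): step: R->5, L=6; E->plug->E->R->H->L->B->refl->D->L'->G->R'->F->plug->G
Char 6 ('G'): step: R->6, L=6; G->plug->F->R->H->L->B->refl->D->L'->G->R'->D->plug->D
Char 7 ('G'): step: R->7, L=6; G->plug->F->R->A->L->H->refl->A->L'->D->R'->H->plug->H
Char 8 ('B'): step: R->0, L->7 (L advanced); B->plug->B->R->E->L->F->refl->C->L'->F->R'->D->plug->D
Char 9 ('D'): step: R->1, L=7; D->plug->D->R->G->L->A->refl->H->L'->C->R'->B->plug->B
Char 10 ('A'): step: R->2, L=7; A->plug->A->R->B->L->D->refl->B->L'->A->R'->E->plug->E

Answer: CECFGDHDBE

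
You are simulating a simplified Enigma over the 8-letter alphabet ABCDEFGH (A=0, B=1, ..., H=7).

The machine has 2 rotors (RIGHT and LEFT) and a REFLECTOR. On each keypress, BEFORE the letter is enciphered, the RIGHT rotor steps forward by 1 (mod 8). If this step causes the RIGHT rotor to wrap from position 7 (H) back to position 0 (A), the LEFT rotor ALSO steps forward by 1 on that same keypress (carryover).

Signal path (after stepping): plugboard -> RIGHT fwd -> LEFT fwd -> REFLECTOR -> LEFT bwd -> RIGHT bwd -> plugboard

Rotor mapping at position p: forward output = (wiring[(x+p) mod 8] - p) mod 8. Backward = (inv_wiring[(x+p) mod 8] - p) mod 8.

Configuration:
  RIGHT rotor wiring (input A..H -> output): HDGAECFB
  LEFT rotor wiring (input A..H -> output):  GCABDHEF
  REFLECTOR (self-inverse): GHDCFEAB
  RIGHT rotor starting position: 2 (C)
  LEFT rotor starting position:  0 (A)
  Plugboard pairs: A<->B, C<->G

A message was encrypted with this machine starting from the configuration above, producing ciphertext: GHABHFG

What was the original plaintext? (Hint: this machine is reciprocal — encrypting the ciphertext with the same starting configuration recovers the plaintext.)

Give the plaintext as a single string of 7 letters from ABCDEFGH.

Char 1 ('G'): step: R->3, L=0; G->plug->C->R->H->L->F->refl->E->L'->G->R'->E->plug->E
Char 2 ('H'): step: R->4, L=0; H->plug->H->R->E->L->D->refl->C->L'->B->R'->C->plug->G
Char 3 ('A'): step: R->5, L=0; A->plug->B->R->A->L->G->refl->A->L'->C->R'->D->plug->D
Char 4 ('B'): step: R->6, L=0; B->plug->A->R->H->L->F->refl->E->L'->G->R'->G->plug->C
Char 5 ('H'): step: R->7, L=0; H->plug->H->R->G->L->E->refl->F->L'->H->R'->D->plug->D
Char 6 ('F'): step: R->0, L->1 (L advanced); F->plug->F->R->C->L->A->refl->G->L'->E->R'->E->plug->E
Char 7 ('G'): step: R->1, L=1; G->plug->C->R->H->L->F->refl->E->L'->G->R'->H->plug->H

Answer: EGDCDEH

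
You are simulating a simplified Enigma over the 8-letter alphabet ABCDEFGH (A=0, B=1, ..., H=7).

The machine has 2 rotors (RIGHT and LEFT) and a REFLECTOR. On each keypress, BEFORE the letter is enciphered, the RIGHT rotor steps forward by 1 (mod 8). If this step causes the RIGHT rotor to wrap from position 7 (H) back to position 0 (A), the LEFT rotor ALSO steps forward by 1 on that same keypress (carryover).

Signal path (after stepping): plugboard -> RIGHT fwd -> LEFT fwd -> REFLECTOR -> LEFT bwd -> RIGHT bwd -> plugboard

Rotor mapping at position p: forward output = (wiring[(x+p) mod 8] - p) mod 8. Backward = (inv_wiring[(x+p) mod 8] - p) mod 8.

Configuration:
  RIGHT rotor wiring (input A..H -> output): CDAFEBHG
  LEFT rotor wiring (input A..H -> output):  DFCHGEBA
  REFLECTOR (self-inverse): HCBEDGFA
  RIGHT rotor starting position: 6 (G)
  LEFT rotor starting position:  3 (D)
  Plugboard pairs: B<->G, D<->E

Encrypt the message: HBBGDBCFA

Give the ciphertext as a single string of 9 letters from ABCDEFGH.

Answer: EGDEFHAHG

Derivation:
Char 1 ('H'): step: R->7, L=3; H->plug->H->R->A->L->E->refl->D->L'->B->R'->D->plug->E
Char 2 ('B'): step: R->0, L->4 (L advanced); B->plug->G->R->H->L->D->refl->E->L'->D->R'->B->plug->G
Char 3 ('B'): step: R->1, L=4; B->plug->G->R->F->L->B->refl->C->L'->A->R'->E->plug->D
Char 4 ('G'): step: R->2, L=4; G->plug->B->R->D->L->E->refl->D->L'->H->R'->D->plug->E
Char 5 ('D'): step: R->3, L=4; D->plug->E->R->D->L->E->refl->D->L'->H->R'->F->plug->F
Char 6 ('B'): step: R->4, L=4; B->plug->G->R->E->L->H->refl->A->L'->B->R'->H->plug->H
Char 7 ('C'): step: R->5, L=4; C->plug->C->R->B->L->A->refl->H->L'->E->R'->A->plug->A
Char 8 ('F'): step: R->6, L=4; F->plug->F->R->H->L->D->refl->E->L'->D->R'->H->plug->H
Char 9 ('A'): step: R->7, L=4; A->plug->A->R->H->L->D->refl->E->L'->D->R'->B->plug->G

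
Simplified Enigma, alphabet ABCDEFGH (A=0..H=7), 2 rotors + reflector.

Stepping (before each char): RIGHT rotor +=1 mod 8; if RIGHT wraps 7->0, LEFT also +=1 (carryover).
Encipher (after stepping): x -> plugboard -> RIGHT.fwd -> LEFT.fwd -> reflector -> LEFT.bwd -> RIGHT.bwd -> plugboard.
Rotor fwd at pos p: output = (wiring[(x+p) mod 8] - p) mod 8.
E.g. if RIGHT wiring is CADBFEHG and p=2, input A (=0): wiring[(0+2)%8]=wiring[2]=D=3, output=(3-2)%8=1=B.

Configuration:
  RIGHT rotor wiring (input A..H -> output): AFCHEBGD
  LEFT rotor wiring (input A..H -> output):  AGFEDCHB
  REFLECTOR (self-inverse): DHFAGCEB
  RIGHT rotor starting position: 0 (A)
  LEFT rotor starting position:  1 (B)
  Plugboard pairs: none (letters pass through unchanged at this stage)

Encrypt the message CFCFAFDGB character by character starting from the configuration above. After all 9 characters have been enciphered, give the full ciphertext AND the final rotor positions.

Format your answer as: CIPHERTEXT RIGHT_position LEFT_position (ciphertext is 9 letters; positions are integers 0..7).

Answer: GBGBHBEDA 1 2

Derivation:
Char 1 ('C'): step: R->1, L=1; C->plug->C->R->G->L->A->refl->D->L'->C->R'->G->plug->G
Char 2 ('F'): step: R->2, L=1; F->plug->F->R->B->L->E->refl->G->L'->F->R'->B->plug->B
Char 3 ('C'): step: R->3, L=1; C->plug->C->R->G->L->A->refl->D->L'->C->R'->G->plug->G
Char 4 ('F'): step: R->4, L=1; F->plug->F->R->B->L->E->refl->G->L'->F->R'->B->plug->B
Char 5 ('A'): step: R->5, L=1; A->plug->A->R->E->L->B->refl->H->L'->H->R'->H->plug->H
Char 6 ('F'): step: R->6, L=1; F->plug->F->R->B->L->E->refl->G->L'->F->R'->B->plug->B
Char 7 ('D'): step: R->7, L=1; D->plug->D->R->D->L->C->refl->F->L'->A->R'->E->plug->E
Char 8 ('G'): step: R->0, L->2 (L advanced); G->plug->G->R->G->L->G->refl->E->L'->H->R'->D->plug->D
Char 9 ('B'): step: R->1, L=2; B->plug->B->R->B->L->C->refl->F->L'->E->R'->A->plug->A
Final: ciphertext=GBGBHBEDA, RIGHT=1, LEFT=2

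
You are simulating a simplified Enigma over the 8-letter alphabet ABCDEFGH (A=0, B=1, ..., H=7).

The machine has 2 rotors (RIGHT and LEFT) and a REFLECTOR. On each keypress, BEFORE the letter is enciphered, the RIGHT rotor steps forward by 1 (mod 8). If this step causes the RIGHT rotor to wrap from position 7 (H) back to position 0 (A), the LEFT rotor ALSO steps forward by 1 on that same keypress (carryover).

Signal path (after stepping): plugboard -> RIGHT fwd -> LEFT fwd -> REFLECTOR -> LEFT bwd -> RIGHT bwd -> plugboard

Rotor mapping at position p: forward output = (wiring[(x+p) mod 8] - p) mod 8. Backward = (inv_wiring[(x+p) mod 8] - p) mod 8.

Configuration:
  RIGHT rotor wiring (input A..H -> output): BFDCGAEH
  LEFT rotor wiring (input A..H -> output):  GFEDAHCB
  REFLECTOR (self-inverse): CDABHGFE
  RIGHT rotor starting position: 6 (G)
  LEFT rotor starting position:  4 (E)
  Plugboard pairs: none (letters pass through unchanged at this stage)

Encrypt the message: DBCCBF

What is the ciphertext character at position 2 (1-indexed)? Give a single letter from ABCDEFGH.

Char 1 ('D'): step: R->7, L=4; D->plug->D->R->E->L->C->refl->A->L'->G->R'->C->plug->C
Char 2 ('B'): step: R->0, L->5 (L advanced); B->plug->B->R->F->L->H->refl->E->L'->C->R'->D->plug->D

D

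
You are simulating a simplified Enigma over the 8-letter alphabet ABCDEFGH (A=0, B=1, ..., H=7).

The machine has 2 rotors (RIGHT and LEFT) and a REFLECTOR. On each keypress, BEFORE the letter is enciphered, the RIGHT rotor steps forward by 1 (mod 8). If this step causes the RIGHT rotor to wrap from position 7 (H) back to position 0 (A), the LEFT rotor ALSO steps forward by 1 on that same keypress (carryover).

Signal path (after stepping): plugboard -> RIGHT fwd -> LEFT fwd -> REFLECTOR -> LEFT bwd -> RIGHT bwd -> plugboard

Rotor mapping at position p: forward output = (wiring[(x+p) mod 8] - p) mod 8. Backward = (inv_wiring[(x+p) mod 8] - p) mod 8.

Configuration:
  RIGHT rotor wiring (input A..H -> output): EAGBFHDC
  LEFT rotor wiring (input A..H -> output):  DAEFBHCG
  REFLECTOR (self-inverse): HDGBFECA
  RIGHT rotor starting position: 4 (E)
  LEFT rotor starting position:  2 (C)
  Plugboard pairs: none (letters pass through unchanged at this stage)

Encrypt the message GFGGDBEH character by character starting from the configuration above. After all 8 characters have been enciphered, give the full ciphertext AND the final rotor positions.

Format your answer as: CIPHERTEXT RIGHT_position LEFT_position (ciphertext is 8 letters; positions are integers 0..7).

Answer: AADEAACB 4 3

Derivation:
Char 1 ('G'): step: R->5, L=2; G->plug->G->R->E->L->A->refl->H->L'->C->R'->A->plug->A
Char 2 ('F'): step: R->6, L=2; F->plug->F->R->D->L->F->refl->E->L'->F->R'->A->plug->A
Char 3 ('G'): step: R->7, L=2; G->plug->G->R->A->L->C->refl->G->L'->H->R'->D->plug->D
Char 4 ('G'): step: R->0, L->3 (L advanced); G->plug->G->R->D->L->H->refl->A->L'->F->R'->E->plug->E
Char 5 ('D'): step: R->1, L=3; D->plug->D->R->E->L->D->refl->B->L'->H->R'->A->plug->A
Char 6 ('B'): step: R->2, L=3; B->plug->B->R->H->L->B->refl->D->L'->E->R'->A->plug->A
Char 7 ('E'): step: R->3, L=3; E->plug->E->R->H->L->B->refl->D->L'->E->R'->C->plug->C
Char 8 ('H'): step: R->4, L=3; H->plug->H->R->F->L->A->refl->H->L'->D->R'->B->plug->B
Final: ciphertext=AADEAACB, RIGHT=4, LEFT=3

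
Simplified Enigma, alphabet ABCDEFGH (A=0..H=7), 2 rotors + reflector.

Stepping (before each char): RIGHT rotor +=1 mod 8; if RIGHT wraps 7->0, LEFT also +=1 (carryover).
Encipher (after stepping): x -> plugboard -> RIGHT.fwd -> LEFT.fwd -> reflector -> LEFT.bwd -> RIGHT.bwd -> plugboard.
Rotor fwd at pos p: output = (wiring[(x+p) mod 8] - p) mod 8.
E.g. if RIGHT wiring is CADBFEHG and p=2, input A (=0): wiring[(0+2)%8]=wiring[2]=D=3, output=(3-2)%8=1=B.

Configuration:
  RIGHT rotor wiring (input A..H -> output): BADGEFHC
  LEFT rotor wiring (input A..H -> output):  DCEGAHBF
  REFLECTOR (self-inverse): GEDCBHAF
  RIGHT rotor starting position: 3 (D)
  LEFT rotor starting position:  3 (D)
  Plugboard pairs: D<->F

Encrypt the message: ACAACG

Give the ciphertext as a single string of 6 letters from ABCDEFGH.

Answer: DEGDBA

Derivation:
Char 1 ('A'): step: R->4, L=3; A->plug->A->R->A->L->D->refl->C->L'->E->R'->F->plug->D
Char 2 ('C'): step: R->5, L=3; C->plug->C->R->F->L->A->refl->G->L'->D->R'->E->plug->E
Char 3 ('A'): step: R->6, L=3; A->plug->A->R->B->L->F->refl->H->L'->G->R'->G->plug->G
Char 4 ('A'): step: R->7, L=3; A->plug->A->R->D->L->G->refl->A->L'->F->R'->F->plug->D
Char 5 ('C'): step: R->0, L->4 (L advanced); C->plug->C->R->D->L->B->refl->E->L'->A->R'->B->plug->B
Char 6 ('G'): step: R->1, L=4; G->plug->G->R->B->L->D->refl->C->L'->H->R'->A->plug->A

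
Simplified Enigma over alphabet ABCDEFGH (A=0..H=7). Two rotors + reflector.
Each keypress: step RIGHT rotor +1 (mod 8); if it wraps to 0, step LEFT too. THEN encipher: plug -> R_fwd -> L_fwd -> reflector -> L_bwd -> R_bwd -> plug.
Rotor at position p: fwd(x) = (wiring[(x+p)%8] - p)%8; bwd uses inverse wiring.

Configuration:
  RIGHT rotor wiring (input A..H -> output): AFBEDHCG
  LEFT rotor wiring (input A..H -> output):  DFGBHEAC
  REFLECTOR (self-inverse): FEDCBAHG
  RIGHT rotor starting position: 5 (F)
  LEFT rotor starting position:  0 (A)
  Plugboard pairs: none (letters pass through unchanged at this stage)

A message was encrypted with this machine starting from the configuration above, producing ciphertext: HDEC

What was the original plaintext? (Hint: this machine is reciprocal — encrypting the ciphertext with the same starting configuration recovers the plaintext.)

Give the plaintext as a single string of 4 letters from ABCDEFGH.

Char 1 ('H'): step: R->6, L=0; H->plug->H->R->B->L->F->refl->A->L'->G->R'->F->plug->F
Char 2 ('D'): step: R->7, L=0; D->plug->D->R->C->L->G->refl->H->L'->E->R'->F->plug->F
Char 3 ('E'): step: R->0, L->1 (L advanced); E->plug->E->R->D->L->G->refl->H->L'->F->R'->B->plug->B
Char 4 ('C'): step: R->1, L=1; C->plug->C->R->D->L->G->refl->H->L'->F->R'->G->plug->G

Answer: FFBG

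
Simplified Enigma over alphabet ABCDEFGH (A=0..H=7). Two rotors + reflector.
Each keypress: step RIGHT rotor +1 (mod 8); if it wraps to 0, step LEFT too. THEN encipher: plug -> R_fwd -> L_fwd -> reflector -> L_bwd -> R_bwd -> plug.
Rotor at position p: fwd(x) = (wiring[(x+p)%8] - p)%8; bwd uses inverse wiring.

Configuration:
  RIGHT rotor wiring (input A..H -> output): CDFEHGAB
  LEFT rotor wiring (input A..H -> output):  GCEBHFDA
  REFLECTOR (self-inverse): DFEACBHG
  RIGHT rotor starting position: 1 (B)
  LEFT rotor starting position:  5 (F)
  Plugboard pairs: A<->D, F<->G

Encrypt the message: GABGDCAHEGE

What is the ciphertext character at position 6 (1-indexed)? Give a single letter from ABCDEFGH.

Char 1 ('G'): step: R->2, L=5; G->plug->F->R->H->L->C->refl->E->L'->G->R'->E->plug->E
Char 2 ('A'): step: R->3, L=5; A->plug->D->R->F->L->H->refl->G->L'->B->R'->A->plug->D
Char 3 ('B'): step: R->4, L=5; B->plug->B->R->C->L->D->refl->A->L'->A->R'->H->plug->H
Char 4 ('G'): step: R->5, L=5; G->plug->F->R->A->L->A->refl->D->L'->C->R'->H->plug->H
Char 5 ('D'): step: R->6, L=5; D->plug->A->R->C->L->D->refl->A->L'->A->R'->H->plug->H
Char 6 ('C'): step: R->7, L=5; C->plug->C->R->E->L->F->refl->B->L'->D->R'->B->plug->B

B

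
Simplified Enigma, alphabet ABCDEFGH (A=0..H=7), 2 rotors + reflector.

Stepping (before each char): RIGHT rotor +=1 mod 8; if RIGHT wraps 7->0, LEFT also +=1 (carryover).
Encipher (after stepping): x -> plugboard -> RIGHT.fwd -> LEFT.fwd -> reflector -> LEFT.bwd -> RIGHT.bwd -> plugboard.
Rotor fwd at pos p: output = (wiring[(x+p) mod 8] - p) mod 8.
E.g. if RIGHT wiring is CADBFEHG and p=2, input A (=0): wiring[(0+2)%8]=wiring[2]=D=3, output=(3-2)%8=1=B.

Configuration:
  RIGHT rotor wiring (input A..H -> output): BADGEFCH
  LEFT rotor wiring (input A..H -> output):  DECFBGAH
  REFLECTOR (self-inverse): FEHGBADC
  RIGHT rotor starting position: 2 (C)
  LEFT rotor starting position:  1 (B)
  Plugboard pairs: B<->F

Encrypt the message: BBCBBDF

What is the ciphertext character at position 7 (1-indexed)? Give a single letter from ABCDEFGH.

Char 1 ('B'): step: R->3, L=1; B->plug->F->R->G->L->G->refl->D->L'->A->R'->H->plug->H
Char 2 ('B'): step: R->4, L=1; B->plug->F->R->E->L->F->refl->A->L'->D->R'->D->plug->D
Char 3 ('C'): step: R->5, L=1; C->plug->C->R->C->L->E->refl->B->L'->B->R'->G->plug->G
Char 4 ('B'): step: R->6, L=1; B->plug->F->R->A->L->D->refl->G->L'->G->R'->G->plug->G
Char 5 ('B'): step: R->7, L=1; B->plug->F->R->F->L->H->refl->C->L'->H->R'->E->plug->E
Char 6 ('D'): step: R->0, L->2 (L advanced); D->plug->D->R->G->L->B->refl->E->L'->D->R'->C->plug->C
Char 7 ('F'): step: R->1, L=2; F->plug->B->R->C->L->H->refl->C->L'->H->R'->A->plug->A

A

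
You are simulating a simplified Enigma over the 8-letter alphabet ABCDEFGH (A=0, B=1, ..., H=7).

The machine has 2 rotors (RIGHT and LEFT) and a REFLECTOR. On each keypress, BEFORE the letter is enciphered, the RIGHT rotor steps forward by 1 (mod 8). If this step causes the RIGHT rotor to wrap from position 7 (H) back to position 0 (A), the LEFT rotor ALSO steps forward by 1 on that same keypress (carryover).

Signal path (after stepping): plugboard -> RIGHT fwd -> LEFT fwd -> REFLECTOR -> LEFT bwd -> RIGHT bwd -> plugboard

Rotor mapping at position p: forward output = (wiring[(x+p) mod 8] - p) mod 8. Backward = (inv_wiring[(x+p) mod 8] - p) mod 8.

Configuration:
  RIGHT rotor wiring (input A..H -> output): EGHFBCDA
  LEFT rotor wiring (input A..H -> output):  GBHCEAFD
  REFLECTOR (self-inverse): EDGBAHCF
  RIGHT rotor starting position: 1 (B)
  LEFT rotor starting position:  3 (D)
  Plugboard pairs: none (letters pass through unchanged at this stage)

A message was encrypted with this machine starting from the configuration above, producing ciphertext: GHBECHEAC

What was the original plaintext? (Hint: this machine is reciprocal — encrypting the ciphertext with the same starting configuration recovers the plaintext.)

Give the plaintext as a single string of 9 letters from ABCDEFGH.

Answer: DCGAGCHHH

Derivation:
Char 1 ('G'): step: R->2, L=3; G->plug->G->R->C->L->F->refl->H->L'->A->R'->D->plug->D
Char 2 ('H'): step: R->3, L=3; H->plug->H->R->E->L->A->refl->E->L'->H->R'->C->plug->C
Char 3 ('B'): step: R->4, L=3; B->plug->B->R->G->L->G->refl->C->L'->D->R'->G->plug->G
Char 4 ('E'): step: R->5, L=3; E->plug->E->R->B->L->B->refl->D->L'->F->R'->A->plug->A
Char 5 ('C'): step: R->6, L=3; C->plug->C->R->G->L->G->refl->C->L'->D->R'->G->plug->G
Char 6 ('H'): step: R->7, L=3; H->plug->H->R->E->L->A->refl->E->L'->H->R'->C->plug->C
Char 7 ('E'): step: R->0, L->4 (L advanced); E->plug->E->R->B->L->E->refl->A->L'->A->R'->H->plug->H
Char 8 ('A'): step: R->1, L=4; A->plug->A->R->F->L->F->refl->H->L'->D->R'->H->plug->H
Char 9 ('C'): step: R->2, L=4; C->plug->C->R->H->L->G->refl->C->L'->E->R'->H->plug->H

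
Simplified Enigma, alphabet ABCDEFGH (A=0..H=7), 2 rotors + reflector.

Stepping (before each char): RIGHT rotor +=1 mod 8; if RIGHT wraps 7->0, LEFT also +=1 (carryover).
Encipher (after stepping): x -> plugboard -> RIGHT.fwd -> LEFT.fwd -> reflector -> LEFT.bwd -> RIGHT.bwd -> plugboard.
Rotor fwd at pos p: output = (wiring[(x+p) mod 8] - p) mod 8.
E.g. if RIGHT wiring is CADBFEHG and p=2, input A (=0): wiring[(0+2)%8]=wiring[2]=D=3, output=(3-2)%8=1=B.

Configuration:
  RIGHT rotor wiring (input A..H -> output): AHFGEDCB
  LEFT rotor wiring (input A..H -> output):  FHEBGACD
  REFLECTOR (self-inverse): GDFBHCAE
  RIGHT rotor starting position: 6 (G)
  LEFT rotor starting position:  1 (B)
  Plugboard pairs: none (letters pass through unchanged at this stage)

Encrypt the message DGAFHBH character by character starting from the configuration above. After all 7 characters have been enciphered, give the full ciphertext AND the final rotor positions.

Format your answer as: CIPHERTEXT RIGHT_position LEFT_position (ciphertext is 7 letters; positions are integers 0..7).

Char 1 ('D'): step: R->7, L=1; D->plug->D->R->G->L->C->refl->F->L'->D->R'->H->plug->H
Char 2 ('G'): step: R->0, L->2 (L advanced); G->plug->G->R->C->L->E->refl->H->L'->B->R'->H->plug->H
Char 3 ('A'): step: R->1, L=2; A->plug->A->R->G->L->D->refl->B->L'->F->R'->C->plug->C
Char 4 ('F'): step: R->2, L=2; F->plug->F->R->H->L->F->refl->C->L'->A->R'->E->plug->E
Char 5 ('H'): step: R->3, L=2; H->plug->H->R->C->L->E->refl->H->L'->B->R'->B->plug->B
Char 6 ('B'): step: R->4, L=2; B->plug->B->R->H->L->F->refl->C->L'->A->R'->A->plug->A
Char 7 ('H'): step: R->5, L=2; H->plug->H->R->H->L->F->refl->C->L'->A->R'->F->plug->F
Final: ciphertext=HHCEBAF, RIGHT=5, LEFT=2

Answer: HHCEBAF 5 2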